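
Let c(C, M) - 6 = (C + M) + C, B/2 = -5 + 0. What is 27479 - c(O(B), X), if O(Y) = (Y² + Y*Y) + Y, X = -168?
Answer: 27261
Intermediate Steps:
B = -10 (B = 2*(-5 + 0) = 2*(-5) = -10)
O(Y) = Y + 2*Y² (O(Y) = (Y² + Y²) + Y = 2*Y² + Y = Y + 2*Y²)
c(C, M) = 6 + M + 2*C (c(C, M) = 6 + ((C + M) + C) = 6 + (M + 2*C) = 6 + M + 2*C)
27479 - c(O(B), X) = 27479 - (6 - 168 + 2*(-10*(1 + 2*(-10)))) = 27479 - (6 - 168 + 2*(-10*(1 - 20))) = 27479 - (6 - 168 + 2*(-10*(-19))) = 27479 - (6 - 168 + 2*190) = 27479 - (6 - 168 + 380) = 27479 - 1*218 = 27479 - 218 = 27261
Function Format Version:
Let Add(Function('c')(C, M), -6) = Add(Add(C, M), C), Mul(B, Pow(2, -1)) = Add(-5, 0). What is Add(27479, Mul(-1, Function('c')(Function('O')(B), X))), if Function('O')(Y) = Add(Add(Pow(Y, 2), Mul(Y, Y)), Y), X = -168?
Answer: 27261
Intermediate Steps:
B = -10 (B = Mul(2, Add(-5, 0)) = Mul(2, -5) = -10)
Function('O')(Y) = Add(Y, Mul(2, Pow(Y, 2))) (Function('O')(Y) = Add(Add(Pow(Y, 2), Pow(Y, 2)), Y) = Add(Mul(2, Pow(Y, 2)), Y) = Add(Y, Mul(2, Pow(Y, 2))))
Function('c')(C, M) = Add(6, M, Mul(2, C)) (Function('c')(C, M) = Add(6, Add(Add(C, M), C)) = Add(6, Add(M, Mul(2, C))) = Add(6, M, Mul(2, C)))
Add(27479, Mul(-1, Function('c')(Function('O')(B), X))) = Add(27479, Mul(-1, Add(6, -168, Mul(2, Mul(-10, Add(1, Mul(2, -10))))))) = Add(27479, Mul(-1, Add(6, -168, Mul(2, Mul(-10, Add(1, -20)))))) = Add(27479, Mul(-1, Add(6, -168, Mul(2, Mul(-10, -19))))) = Add(27479, Mul(-1, Add(6, -168, Mul(2, 190)))) = Add(27479, Mul(-1, Add(6, -168, 380))) = Add(27479, Mul(-1, 218)) = Add(27479, -218) = 27261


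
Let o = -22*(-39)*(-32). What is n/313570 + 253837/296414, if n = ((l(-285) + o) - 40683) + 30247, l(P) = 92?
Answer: 6839121889/9294653798 ≈ 0.73581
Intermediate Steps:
o = -27456 (o = 858*(-32) = -27456)
n = -37800 (n = ((92 - 27456) - 40683) + 30247 = (-27364 - 40683) + 30247 = -68047 + 30247 = -37800)
n/313570 + 253837/296414 = -37800/313570 + 253837/296414 = -37800*1/313570 + 253837*(1/296414) = -3780/31357 + 253837/296414 = 6839121889/9294653798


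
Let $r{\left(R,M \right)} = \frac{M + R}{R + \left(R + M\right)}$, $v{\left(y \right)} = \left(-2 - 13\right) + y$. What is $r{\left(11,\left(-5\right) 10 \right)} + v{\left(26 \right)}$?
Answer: $\frac{347}{28} \approx 12.393$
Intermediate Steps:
$v{\left(y \right)} = -15 + y$
$r{\left(R,M \right)} = \frac{M + R}{M + 2 R}$ ($r{\left(R,M \right)} = \frac{M + R}{R + \left(M + R\right)} = \frac{M + R}{M + 2 R}$)
$r{\left(11,\left(-5\right) 10 \right)} + v{\left(26 \right)} = \frac{\left(-5\right) 10 + 11}{\left(-5\right) 10 + 2 \cdot 11} + \left(-15 + 26\right) = \frac{-50 + 11}{-50 + 22} + 11 = \frac{1}{-28} \left(-39\right) + 11 = \left(- \frac{1}{28}\right) \left(-39\right) + 11 = \frac{39}{28} + 11 = \frac{347}{28}$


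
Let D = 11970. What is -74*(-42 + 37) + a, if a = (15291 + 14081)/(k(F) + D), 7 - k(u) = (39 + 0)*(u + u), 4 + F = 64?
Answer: 2729262/7297 ≈ 374.03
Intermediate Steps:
F = 60 (F = -4 + 64 = 60)
k(u) = 7 - 78*u (k(u) = 7 - (39 + 0)*(u + u) = 7 - 39*2*u = 7 - 78*u)
a = 29372/7297 (a = (15291 + 14081)/((7 - 78*60) + 11970) = 29372/((7 - 4680) + 11970) = 29372/(-4673 + 11970) = 29372/7297 ≈ 4.0252)
-74*(-42 + 37) + a = -74*(-42 + 37) + 29372/7297 = -74*(-5) + 29372/7297 = 370 + 29372/7297 = 2729262/7297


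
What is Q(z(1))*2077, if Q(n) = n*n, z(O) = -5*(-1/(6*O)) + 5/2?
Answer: 207700/9 ≈ 23078.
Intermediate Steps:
z(O) = 5/2 + 5/(6*O) (z(O) = -5*(-1/(6*O)) + 5*(1/2) = -5*(-1/(6*O)) + 5/2 = -(-5)/(6*O) + 5/2 = 5/(6*O) + 5/2 = 5/2 + 5/(6*O))
Q(n) = n**2
Q(z(1))*2077 = ((5/6)*(1 + 3*1)/1)**2*2077 = ((5/6)*1*(1 + 3))**2*2077 = ((5/6)*1*4)**2*2077 = (10/3)**2*2077 = (100/9)*2077 = 207700/9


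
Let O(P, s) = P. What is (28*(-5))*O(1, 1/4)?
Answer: -140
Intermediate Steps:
(28*(-5))*O(1, 1/4) = (28*(-5))*1 = -140*1 = -140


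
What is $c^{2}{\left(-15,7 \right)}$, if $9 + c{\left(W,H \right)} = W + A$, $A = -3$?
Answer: $729$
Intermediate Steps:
$c{\left(W,H \right)} = -12 + W$ ($c{\left(W,H \right)} = -9 + \left(W - 3\right) = -9 + \left(-3 + W\right) = -12 + W$)
$c^{2}{\left(-15,7 \right)} = \left(-12 - 15\right)^{2} = \left(-27\right)^{2} = 729$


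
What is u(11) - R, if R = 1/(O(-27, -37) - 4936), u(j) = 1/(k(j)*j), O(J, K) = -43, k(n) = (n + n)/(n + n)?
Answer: 4990/54769 ≈ 0.091110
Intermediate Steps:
k(n) = 1 (k(n) = (2*n)/((2*n)) = (2*n)*(1/(2*n)) = 1)
u(j) = 1/j (u(j) = 1/(1*j) = 1/j)
R = -1/4979 (R = 1/(-43 - 4936) = 1/(-4979) = -1/4979 ≈ -0.00020084)
u(11) - R = 1/11 - 1*(-1/4979) = 1/11 + 1/4979 = 4990/54769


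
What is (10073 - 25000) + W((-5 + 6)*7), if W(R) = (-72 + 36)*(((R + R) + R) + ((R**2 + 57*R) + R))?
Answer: -32063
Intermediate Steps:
W(R) = -2196*R - 36*R**2 (W(R) = -36*((2*R + R) + (R**2 + 58*R)) = -36*(3*R + (R**2 + 58*R)) = -36*(R**2 + 61*R) = -2196*R - 36*R**2)
(10073 - 25000) + W((-5 + 6)*7) = (10073 - 25000) - 36*(-5 + 6)*7*(61 + (-5 + 6)*7) = -14927 - 36*1*7*(61 + 1*7) = -14927 - 36*7*(61 + 7) = -14927 - 36*7*68 = -14927 - 17136 = -32063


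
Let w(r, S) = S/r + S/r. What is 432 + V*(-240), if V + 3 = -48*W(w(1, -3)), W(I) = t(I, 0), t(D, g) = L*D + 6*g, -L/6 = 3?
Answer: 1245312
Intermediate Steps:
L = -18 (L = -6*3 = -18)
w(r, S) = 2*S/r
t(D, g) = -18*D + 6*g
W(I) = -18*I (W(I) = -18*I + 6*0 = -18*I + 0 = -18*I)
V = -5187 (V = -3 - (-864)*2*(-3)/1 = -3 - (-864)*2*(-3)*1 = -3 - (-864)*(-6) = -3 - 48*108 = -3 - 5184 = -5187)
432 + V*(-240) = 432 - 5187*(-240) = 432 + 1244880 = 1245312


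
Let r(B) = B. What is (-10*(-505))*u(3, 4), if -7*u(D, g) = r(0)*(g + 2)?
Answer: 0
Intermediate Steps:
u(D, g) = 0 (u(D, g) = -0*(g + 2) = -0*(2 + g) = -⅐*0 = 0)
(-10*(-505))*u(3, 4) = -10*(-505)*0 = 5050*0 = 0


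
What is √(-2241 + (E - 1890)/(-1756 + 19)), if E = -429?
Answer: I*√750827514/579 ≈ 47.325*I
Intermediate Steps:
√(-2241 + (E - 1890)/(-1756 + 19)) = √(-2241 + (-429 - 1890)/(-1756 + 19)) = √(-2241 - 2319/(-1737)) = √(-2241 - 2319*(-1/1737)) = √(-2241 + 773/579) = √(-1296766/579) = I*√750827514/579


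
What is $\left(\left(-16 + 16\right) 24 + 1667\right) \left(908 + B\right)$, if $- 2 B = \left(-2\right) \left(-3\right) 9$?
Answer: $1468627$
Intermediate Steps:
$B = -27$ ($B = - \frac{\left(-2\right) \left(-3\right) 9}{2} = - \frac{6 \cdot 9}{2} = \left(- \frac{1}{2}\right) 54 = -27$)
$\left(\left(-16 + 16\right) 24 + 1667\right) \left(908 + B\right) = \left(\left(-16 + 16\right) 24 + 1667\right) \left(908 - 27\right) = \left(0 \cdot 24 + 1667\right) 881 = \left(0 + 1667\right) 881 = 1667 \cdot 881 = 1468627$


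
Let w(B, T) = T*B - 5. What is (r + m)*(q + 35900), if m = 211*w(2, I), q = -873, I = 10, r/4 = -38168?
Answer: -5236781689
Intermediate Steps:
r = -152672 (r = 4*(-38168) = -152672)
w(B, T) = -5 + B*T (w(B, T) = B*T - 5 = -5 + B*T)
m = 3165 (m = 211*(-5 + 2*10) = 211*(-5 + 20) = 211*15 = 3165)
(r + m)*(q + 35900) = (-152672 + 3165)*(-873 + 35900) = -149507*35027 = -5236781689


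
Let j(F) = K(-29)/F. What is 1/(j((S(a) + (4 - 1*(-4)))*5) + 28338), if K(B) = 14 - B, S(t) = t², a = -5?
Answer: 165/4675813 ≈ 3.5288e-5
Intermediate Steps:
j(F) = 43/F (j(F) = (14 - 1*(-29))/F = (14 + 29)/F = 43/F)
1/(j((S(a) + (4 - 1*(-4)))*5) + 28338) = 1/(43/((((-5)² + (4 - 1*(-4)))*5)) + 28338) = 1/(43/(((25 + (4 + 4))*5)) + 28338) = 1/(43/(((25 + 8)*5)) + 28338) = 1/(43/((33*5)) + 28338) = 1/(43/165 + 28338) = 1/(4675813/165) = 165/4675813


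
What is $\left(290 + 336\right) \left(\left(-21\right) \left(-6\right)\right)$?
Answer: $78876$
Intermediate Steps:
$\left(290 + 336\right) \left(\left(-21\right) \left(-6\right)\right) = 626 \cdot 126 = 78876$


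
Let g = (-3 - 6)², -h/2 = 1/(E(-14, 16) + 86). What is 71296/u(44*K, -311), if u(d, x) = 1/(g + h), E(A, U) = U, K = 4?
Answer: 294452480/51 ≈ 5.7736e+6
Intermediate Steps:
h = -1/51 (h = -2/(16 + 86) = -2/102 = -2*1/102 = -1/51 ≈ -0.019608)
g = 81 (g = (-9)² = 81)
u(d, x) = 51/4130 (u(d, x) = 1/(81 - 1/51) = 1/(4130/51) = 51/4130)
71296/u(44*K, -311) = 71296/(51/4130) = 71296*(4130/51) = 294452480/51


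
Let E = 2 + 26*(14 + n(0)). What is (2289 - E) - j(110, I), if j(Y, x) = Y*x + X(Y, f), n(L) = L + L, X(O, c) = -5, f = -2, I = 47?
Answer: -3242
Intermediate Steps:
n(L) = 2*L
j(Y, x) = -5 + Y*x (j(Y, x) = Y*x - 5 = -5 + Y*x)
E = 366 (E = 2 + 26*(14 + 2*0) = 2 + 26*(14 + 0) = 2 + 26*14 = 2 + 364 = 366)
(2289 - E) - j(110, I) = (2289 - 1*366) - (-5 + 110*47) = (2289 - 366) - (-5 + 5170) = 1923 - 1*5165 = 1923 - 5165 = -3242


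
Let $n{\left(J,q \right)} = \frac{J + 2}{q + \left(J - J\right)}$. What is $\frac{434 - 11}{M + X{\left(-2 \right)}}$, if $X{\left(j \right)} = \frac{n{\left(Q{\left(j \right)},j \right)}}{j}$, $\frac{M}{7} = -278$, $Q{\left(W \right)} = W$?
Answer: $- \frac{423}{1946} \approx -0.21737$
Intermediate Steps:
$n{\left(J,q \right)} = \frac{2 + J}{q}$ ($n{\left(J,q \right)} = \frac{2 + J}{q + 0} = \frac{2 + J}{q}$)
$M = -1946$ ($M = 7 \left(-278\right) = -1946$)
$X{\left(j \right)} = \frac{2 + j}{j^{2}}$ ($X{\left(j \right)} = \frac{\frac{1}{j} \left(2 + j\right)}{j} = \frac{2 + j}{j^{2}}$)
$\frac{434 - 11}{M + X{\left(-2 \right)}} = \frac{434 - 11}{-1946 + \frac{2 - 2}{4}} = \frac{423}{-1946 + \frac{1}{4} \cdot 0} = \frac{423}{-1946 + 0} = \frac{423}{-1946} = 423 \left(- \frac{1}{1946}\right) = - \frac{423}{1946}$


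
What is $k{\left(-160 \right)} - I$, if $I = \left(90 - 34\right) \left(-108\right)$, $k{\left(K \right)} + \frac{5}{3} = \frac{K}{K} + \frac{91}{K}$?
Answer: $\frac{2902447}{480} \approx 6046.8$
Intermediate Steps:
$k{\left(K \right)} = - \frac{2}{3} + \frac{91}{K}$ ($k{\left(K \right)} = - \frac{5}{3} + \left(\frac{K}{K} + \frac{91}{K}\right) = - \frac{5}{3} + \left(1 + \frac{91}{K}\right) = - \frac{2}{3} + \frac{91}{K}$)
$I = -6048$ ($I = 56 \left(-108\right) = -6048$)
$k{\left(-160 \right)} - I = \left(- \frac{2}{3} + \frac{91}{-160}\right) - -6048 = \left(- \frac{2}{3} + 91 \left(- \frac{1}{160}\right)\right) + 6048 = \left(- \frac{2}{3} - \frac{91}{160}\right) + 6048 = - \frac{593}{480} + 6048 = \frac{2902447}{480}$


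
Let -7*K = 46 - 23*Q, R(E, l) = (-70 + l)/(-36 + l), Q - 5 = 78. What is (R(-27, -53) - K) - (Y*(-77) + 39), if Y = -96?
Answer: -4794459/623 ≈ -7695.8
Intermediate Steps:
Q = 83 (Q = 5 + 78 = 83)
R(E, l) = (-70 + l)/(-36 + l)
K = 1863/7 (K = -(46 - 23*83)/7 = -(46 - 1909)/7 = -1/7*(-1863) = 1863/7 ≈ 266.14)
(R(-27, -53) - K) - (Y*(-77) + 39) = ((-70 - 53)/(-36 - 53) - 1*1863/7) - (-96*(-77) + 39) = (-123/(-89) - 1863/7) - (7392 + 39) = (-1/89*(-123) - 1863/7) - 1*7431 = (123/89 - 1863/7) - 7431 = -164946/623 - 7431 = -4794459/623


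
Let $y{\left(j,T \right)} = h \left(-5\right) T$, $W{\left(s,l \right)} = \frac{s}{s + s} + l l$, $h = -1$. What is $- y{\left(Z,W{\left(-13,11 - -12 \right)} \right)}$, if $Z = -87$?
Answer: $- \frac{5295}{2} \approx -2647.5$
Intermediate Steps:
$W{\left(s,l \right)} = \frac{1}{2} + l^{2}$ ($W{\left(s,l \right)} = \frac{s}{2 s} + l^{2} = \frac{1}{2 s} s + l^{2} = \frac{1}{2} + l^{2}$)
$y{\left(j,T \right)} = 5 T$ ($y{\left(j,T \right)} = \left(-1\right) \left(-5\right) T = 5 T$)
$- y{\left(Z,W{\left(-13,11 - -12 \right)} \right)} = - 5 \left(\frac{1}{2} + \left(11 - -12\right)^{2}\right) = - 5 \left(\frac{1}{2} + \left(11 + 12\right)^{2}\right) = - 5 \left(\frac{1}{2} + 23^{2}\right) = - 5 \left(\frac{1}{2} + 529\right) = - \frac{5 \cdot 1059}{2} = \left(-1\right) \frac{5295}{2} = - \frac{5295}{2}$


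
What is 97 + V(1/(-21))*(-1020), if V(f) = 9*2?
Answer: -18263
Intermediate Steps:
V(f) = 18
97 + V(1/(-21))*(-1020) = 97 + 18*(-1020) = 97 - 18360 = -18263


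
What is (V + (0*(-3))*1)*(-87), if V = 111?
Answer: -9657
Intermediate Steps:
(V + (0*(-3))*1)*(-87) = (111 + (0*(-3))*1)*(-87) = (111 + 0*1)*(-87) = (111 + 0)*(-87) = 111*(-87) = -9657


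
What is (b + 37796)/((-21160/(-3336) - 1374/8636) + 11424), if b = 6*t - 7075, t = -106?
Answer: 10834246302/4116251515 ≈ 2.6321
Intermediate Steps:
b = -7711 (b = 6*(-106) - 7075 = -636 - 7075 = -7711)
(b + 37796)/((-21160/(-3336) - 1374/8636) + 11424) = (-7711 + 37796)/((-21160/(-3336) - 1374/8636) + 11424) = 30085/((-21160*(-1/3336) - 1374*1/8636) + 11424) = 30085/((2645/417 - 687/4318) + 11424) = 30085/(11134631/1800606 + 11424) = 30085/(20581257575/1800606) = 30085*(1800606/20581257575) = 10834246302/4116251515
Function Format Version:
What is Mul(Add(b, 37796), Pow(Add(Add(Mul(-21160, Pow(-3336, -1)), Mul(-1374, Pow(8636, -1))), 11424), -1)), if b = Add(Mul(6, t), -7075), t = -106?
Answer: Rational(10834246302, 4116251515) ≈ 2.6321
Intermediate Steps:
b = -7711 (b = Add(Mul(6, -106), -7075) = Add(-636, -7075) = -7711)
Mul(Add(b, 37796), Pow(Add(Add(Mul(-21160, Pow(-3336, -1)), Mul(-1374, Pow(8636, -1))), 11424), -1)) = Mul(Add(-7711, 37796), Pow(Add(Add(Mul(-21160, Pow(-3336, -1)), Mul(-1374, Pow(8636, -1))), 11424), -1)) = Mul(30085, Pow(Add(Add(Mul(-21160, Rational(-1, 3336)), Mul(-1374, Rational(1, 8636))), 11424), -1)) = Mul(30085, Pow(Add(Add(Rational(2645, 417), Rational(-687, 4318)), 11424), -1)) = Mul(30085, Pow(Add(Rational(11134631, 1800606), 11424), -1)) = Mul(30085, Pow(Rational(20581257575, 1800606), -1)) = Mul(30085, Rational(1800606, 20581257575)) = Rational(10834246302, 4116251515)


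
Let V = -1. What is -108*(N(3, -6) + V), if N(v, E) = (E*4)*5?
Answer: 13068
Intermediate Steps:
N(v, E) = 20*E (N(v, E) = (4*E)*5 = 20*E)
-108*(N(3, -6) + V) = -108*(20*(-6) - 1) = -108*(-120 - 1) = -108*(-121) = 13068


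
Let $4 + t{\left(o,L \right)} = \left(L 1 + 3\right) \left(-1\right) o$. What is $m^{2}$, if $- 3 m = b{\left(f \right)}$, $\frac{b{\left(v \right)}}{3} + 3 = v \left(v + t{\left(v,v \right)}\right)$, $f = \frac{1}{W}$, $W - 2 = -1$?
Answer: $100$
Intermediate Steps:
$W = 1$ ($W = 2 - 1 = 1$)
$f = 1$ ($f = 1^{-1} = 1$)
$t{\left(o,L \right)} = -4 + o \left(-3 - L\right)$ ($t{\left(o,L \right)} = -4 + \left(L 1 + 3\right) \left(-1\right) o = -4 + \left(L + 3\right) \left(-1\right) o = -4 + \left(3 + L\right) \left(-1\right) o = -4 + \left(-3 - L\right) o = -4 + o \left(-3 - L\right)$)
$b{\left(v \right)} = -9 + 3 v \left(-4 - v^{2} - 2 v\right)$ ($b{\left(v \right)} = -9 + 3 v \left(v - \left(4 + 3 v + v v\right)\right) = -9 + 3 v \left(v - \left(4 + v^{2} + 3 v\right)\right) = -9 + 3 v \left(-4 - v^{2} - 2 v\right)$)
$m = 10$ ($m = - \frac{-9 + 3 \cdot 1^{2} - 3 \left(4 + 1^{2} + 3 \cdot 1\right)}{3} = - \frac{-9 + 3 \cdot 1 - 3 \left(4 + 1 + 3\right)}{3} = - \frac{-9 + 3 - 3 \cdot 8}{3} = - \frac{-9 + 3 - 24}{3} = \left(- \frac{1}{3}\right) \left(-30\right) = 10$)
$m^{2} = 10^{2} = 100$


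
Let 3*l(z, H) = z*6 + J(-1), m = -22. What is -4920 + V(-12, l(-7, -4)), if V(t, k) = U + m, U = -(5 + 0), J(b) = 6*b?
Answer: -4947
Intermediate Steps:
U = -5 (U = -1*5 = -5)
l(z, H) = -2 + 2*z (l(z, H) = (z*6 + 6*(-1))/3 = (6*z - 6)/3 = (-6 + 6*z)/3 = -2 + 2*z)
V(t, k) = -27 (V(t, k) = -5 - 22 = -27)
-4920 + V(-12, l(-7, -4)) = -4920 - 27 = -4947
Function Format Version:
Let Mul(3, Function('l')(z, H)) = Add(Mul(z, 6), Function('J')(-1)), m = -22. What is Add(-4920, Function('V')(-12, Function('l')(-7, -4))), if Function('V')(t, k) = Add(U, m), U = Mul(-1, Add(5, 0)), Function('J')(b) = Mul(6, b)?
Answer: -4947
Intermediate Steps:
U = -5 (U = Mul(-1, 5) = -5)
Function('l')(z, H) = Add(-2, Mul(2, z)) (Function('l')(z, H) = Mul(Rational(1, 3), Add(Mul(z, 6), Mul(6, -1))) = Mul(Rational(1, 3), Add(Mul(6, z), -6)) = Mul(Rational(1, 3), Add(-6, Mul(6, z))) = Add(-2, Mul(2, z)))
Function('V')(t, k) = -27 (Function('V')(t, k) = Add(-5, -22) = -27)
Add(-4920, Function('V')(-12, Function('l')(-7, -4))) = Add(-4920, -27) = -4947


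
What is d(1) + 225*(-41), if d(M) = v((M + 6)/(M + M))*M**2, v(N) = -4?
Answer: -9229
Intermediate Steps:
d(M) = -4*M**2
d(1) + 225*(-41) = -4*1**2 + 225*(-41) = -4*1 - 9225 = -4 - 9225 = -9229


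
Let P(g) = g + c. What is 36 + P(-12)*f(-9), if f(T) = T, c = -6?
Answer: 198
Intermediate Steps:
P(g) = -6 + g (P(g) = g - 6 = -6 + g)
36 + P(-12)*f(-9) = 36 + (-6 - 12)*(-9) = 36 - 18*(-9) = 36 + 162 = 198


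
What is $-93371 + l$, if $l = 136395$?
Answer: $43024$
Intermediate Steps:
$-93371 + l = -93371 + 136395 = 43024$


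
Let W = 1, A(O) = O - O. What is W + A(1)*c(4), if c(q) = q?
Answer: 1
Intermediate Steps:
A(O) = 0
W + A(1)*c(4) = 1 + 0*4 = 1 + 0 = 1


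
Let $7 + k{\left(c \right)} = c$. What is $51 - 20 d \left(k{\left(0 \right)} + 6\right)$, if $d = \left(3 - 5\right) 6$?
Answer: $-189$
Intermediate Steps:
$k{\left(c \right)} = -7 + c$
$d = -12$ ($d = \left(-2\right) 6 = -12$)
$51 - 20 d \left(k{\left(0 \right)} + 6\right) = 51 - 20 \left(- 12 \left(\left(-7 + 0\right) + 6\right)\right) = 51 - 20 \left(- 12 \left(-7 + 6\right)\right) = 51 - 20 \left(\left(-12\right) \left(-1\right)\right) = 51 - 240 = -189$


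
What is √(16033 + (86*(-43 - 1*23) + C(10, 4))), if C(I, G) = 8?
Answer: √10365 ≈ 101.81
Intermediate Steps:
√(16033 + (86*(-43 - 1*23) + C(10, 4))) = √(16033 + (86*(-43 - 1*23) + 8)) = √(16033 + (86*(-43 - 23) + 8)) = √(16033 + (86*(-66) + 8)) = √(16033 + (-5676 + 8)) = √(16033 - 5668) = √10365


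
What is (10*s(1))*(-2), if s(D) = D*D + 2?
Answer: -60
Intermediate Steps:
s(D) = 2 + D² (s(D) = D² + 2 = 2 + D²)
(10*s(1))*(-2) = (10*(2 + 1²))*(-2) = (10*(2 + 1))*(-2) = (10*3)*(-2) = 30*(-2) = -60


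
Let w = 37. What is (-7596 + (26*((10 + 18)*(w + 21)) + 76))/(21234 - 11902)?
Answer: 8676/2333 ≈ 3.7188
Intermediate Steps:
(-7596 + (26*((10 + 18)*(w + 21)) + 76))/(21234 - 11902) = (-7596 + (26*((10 + 18)*(37 + 21)) + 76))/(21234 - 11902) = (-7596 + (26*(28*58) + 76))/9332 = (-7596 + (26*1624 + 76))*(1/9332) = (-7596 + (42224 + 76))*(1/9332) = (-7596 + 42300)*(1/9332) = 34704*(1/9332) = 8676/2333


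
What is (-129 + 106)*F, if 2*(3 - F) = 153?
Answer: 3381/2 ≈ 1690.5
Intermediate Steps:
F = -147/2 (F = 3 - ½*153 = 3 - 153/2 = -147/2 ≈ -73.500)
(-129 + 106)*F = (-129 + 106)*(-147/2) = -23*(-147/2) = 3381/2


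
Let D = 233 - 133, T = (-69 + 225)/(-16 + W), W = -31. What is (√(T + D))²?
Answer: 4544/47 ≈ 96.681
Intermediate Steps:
T = -156/47 (T = (-69 + 225)/(-16 - 31) = 156/(-47) = 156*(-1/47) = -156/47 ≈ -3.3191)
D = 100
(√(T + D))² = (√(-156/47 + 100))² = (√(4544/47))² = (8*√3337/47)² = 4544/47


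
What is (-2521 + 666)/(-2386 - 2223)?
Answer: 1855/4609 ≈ 0.40247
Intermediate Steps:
(-2521 + 666)/(-2386 - 2223) = -1855/(-4609) = -1855*(-1/4609) = 1855/4609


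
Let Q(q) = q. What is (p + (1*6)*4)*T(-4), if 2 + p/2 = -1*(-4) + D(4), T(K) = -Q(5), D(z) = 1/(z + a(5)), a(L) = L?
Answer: -1270/9 ≈ -141.11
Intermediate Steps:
D(z) = 1/(5 + z) (D(z) = 1/(z + 5) = 1/(5 + z))
T(K) = -5 (T(K) = -1*5 = -5)
p = 38/9 (p = -4 + 2*(-1*(-4) + 1/(5 + 4)) = -4 + 2*(4 + 1/9) = -4 + 2*(4 + ⅑) = -4 + 2*(37/9) = -4 + 74/9 = 38/9 ≈ 4.2222)
(p + (1*6)*4)*T(-4) = (38/9 + (1*6)*4)*(-5) = (38/9 + 6*4)*(-5) = (38/9 + 24)*(-5) = (254/9)*(-5) = -1270/9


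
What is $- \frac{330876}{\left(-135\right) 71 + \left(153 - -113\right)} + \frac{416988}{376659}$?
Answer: $\frac{14279259384}{390009469} \approx 36.613$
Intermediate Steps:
$- \frac{330876}{\left(-135\right) 71 + \left(153 - -113\right)} + \frac{416988}{376659} = - \frac{330876}{-9585 + \left(153 + 113\right)} + 416988 \cdot \frac{1}{376659} = - \frac{330876}{-9585 + 266} + \frac{46332}{41851} = - \frac{330876}{-9319} + \frac{46332}{41851} = \left(-330876\right) \left(- \frac{1}{9319}\right) + \frac{46332}{41851} = \frac{330876}{9319} + \frac{46332}{41851} = \frac{14279259384}{390009469}$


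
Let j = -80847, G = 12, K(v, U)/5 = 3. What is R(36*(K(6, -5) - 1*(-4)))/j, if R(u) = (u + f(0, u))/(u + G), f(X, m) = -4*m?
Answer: 19/521014 ≈ 3.6467e-5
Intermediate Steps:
K(v, U) = 15 (K(v, U) = 5*3 = 15)
R(u) = -3*u/(12 + u) (R(u) = (u - 4*u)/(u + 12) = (-3*u)/(12 + u) = -3*u/(12 + u))
R(36*(K(6, -5) - 1*(-4)))/j = -3*36*(15 - 1*(-4))/(12 + 36*(15 - 1*(-4)))/(-80847) = -3*36*(15 + 4)/(12 + 36*(15 + 4))*(-1/80847) = -3*36*19/(12 + 36*19)*(-1/80847) = -3*684/(12 + 684)*(-1/80847) = -3*684/696*(-1/80847) = -3*684*1/696*(-1/80847) = -171/58*(-1/80847) = 19/521014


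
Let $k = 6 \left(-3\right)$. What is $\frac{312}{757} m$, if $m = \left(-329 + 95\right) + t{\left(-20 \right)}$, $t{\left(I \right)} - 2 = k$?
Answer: $- \frac{78000}{757} \approx -103.04$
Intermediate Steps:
$k = -18$
$t{\left(I \right)} = -16$ ($t{\left(I \right)} = 2 - 18 = -16$)
$m = -250$ ($m = \left(-329 + 95\right) - 16 = -234 - 16 = -250$)
$\frac{312}{757} m = \frac{312}{757} \left(-250\right) = - \frac{78000}{757}$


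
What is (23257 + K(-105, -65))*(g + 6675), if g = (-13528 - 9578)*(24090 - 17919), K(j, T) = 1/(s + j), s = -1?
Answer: -351495173603691/106 ≈ -3.3160e+12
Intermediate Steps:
K(j, T) = 1/(-1 + j)
g = -142587126 (g = -23106*6171 = -142587126)
(23257 + K(-105, -65))*(g + 6675) = (23257 + 1/(-1 - 105))*(-142587126 + 6675) = (23257 + 1/(-106))*(-142580451) = (23257 - 1/106)*(-142580451) = (2465241/106)*(-142580451) = -351495173603691/106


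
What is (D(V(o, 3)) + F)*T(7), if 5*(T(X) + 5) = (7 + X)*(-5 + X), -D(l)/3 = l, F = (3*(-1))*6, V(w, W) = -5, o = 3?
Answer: -9/5 ≈ -1.8000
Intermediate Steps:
F = -18 (F = -3*6 = -18)
D(l) = -3*l
T(X) = -5 + (-5 + X)*(7 + X)/5 (T(X) = -5 + ((7 + X)*(-5 + X))/5 = -5 + ((-5 + X)*(7 + X))/5 = -5 + (-5 + X)*(7 + X)/5)
(D(V(o, 3)) + F)*T(7) = (-3*(-5) - 18)*(-12 + (1/5)*7**2 + (2/5)*7) = (15 - 18)*(-12 + (1/5)*49 + 14/5) = -3*(-12 + 49/5 + 14/5) = -3*3/5 = -9/5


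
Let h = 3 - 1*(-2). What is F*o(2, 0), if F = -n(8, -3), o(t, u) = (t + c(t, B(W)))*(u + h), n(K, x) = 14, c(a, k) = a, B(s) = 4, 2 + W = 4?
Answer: -280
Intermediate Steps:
W = 2 (W = -2 + 4 = 2)
h = 5 (h = 3 + 2 = 5)
o(t, u) = 2*t*(5 + u) (o(t, u) = (t + t)*(u + 5) = (2*t)*(5 + u) = 2*t*(5 + u))
F = -14 (F = -1*14 = -14)
F*o(2, 0) = -28*2*(5 + 0) = -28*2*5 = -14*20 = -280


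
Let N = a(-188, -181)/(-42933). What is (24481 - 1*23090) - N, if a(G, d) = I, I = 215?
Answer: 59720018/42933 ≈ 1391.0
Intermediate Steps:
a(G, d) = 215
N = -215/42933 (N = 215/(-42933) = 215*(-1/42933) = -215/42933 ≈ -0.0050078)
(24481 - 1*23090) - N = (24481 - 1*23090) - 1*(-215/42933) = (24481 - 23090) + 215/42933 = 1391 + 215/42933 = 59720018/42933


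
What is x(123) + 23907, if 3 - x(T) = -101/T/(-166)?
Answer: 488194279/20418 ≈ 23910.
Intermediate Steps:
x(T) = 3 - 101/(166*T) (x(T) = 3 - (-101/T)/(-166) = 3 - (-101/T)*(-1)/166 = 3 - 101/(166*T))
x(123) + 23907 = (3 - 101/166/123) + 23907 = (3 - 101/166*1/123) + 23907 = (3 - 101/20418) + 23907 = 61153/20418 + 23907 = 488194279/20418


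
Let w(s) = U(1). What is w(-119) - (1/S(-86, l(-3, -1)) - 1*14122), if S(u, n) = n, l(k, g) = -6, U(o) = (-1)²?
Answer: 84739/6 ≈ 14123.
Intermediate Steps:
U(o) = 1
w(s) = 1
w(-119) - (1/S(-86, l(-3, -1)) - 1*14122) = 1 - (1/(-6) - 1*14122) = 1 - (-⅙ - 14122) = 1 - 1*(-84733/6) = 1 + 84733/6 = 84739/6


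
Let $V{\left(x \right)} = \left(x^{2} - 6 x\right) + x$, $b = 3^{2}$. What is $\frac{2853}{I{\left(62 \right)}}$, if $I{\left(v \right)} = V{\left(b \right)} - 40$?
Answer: $- \frac{2853}{4} \approx -713.25$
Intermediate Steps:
$b = 9$
$V{\left(x \right)} = x^{2} - 5 x$
$I{\left(v \right)} = -4$ ($I{\left(v \right)} = 9 \left(-5 + 9\right) - 40 = 9 \cdot 4 - 40 = 36 - 40 = -4$)
$\frac{2853}{I{\left(62 \right)}} = \frac{2853}{-4} = 2853 \left(- \frac{1}{4}\right) = - \frac{2853}{4}$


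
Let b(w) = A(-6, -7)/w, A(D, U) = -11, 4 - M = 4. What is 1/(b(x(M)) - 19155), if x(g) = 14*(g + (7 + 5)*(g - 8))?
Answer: -1344/25744309 ≈ -5.2206e-5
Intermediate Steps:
M = 0 (M = 4 - 1*4 = 4 - 4 = 0)
x(g) = -1344 + 182*g (x(g) = 14*(g + 12*(-8 + g)) = 14*(g + (-96 + 12*g)) = 14*(-96 + 13*g) = -1344 + 182*g)
b(w) = -11/w
1/(b(x(M)) - 19155) = 1/(-11/(-1344 + 182*0) - 19155) = 1/(-11/(-1344 + 0) - 19155) = 1/(-11/(-1344) - 19155) = 1/(-11*(-1/1344) - 19155) = 1/(11/1344 - 19155) = 1/(-25744309/1344) = -1344/25744309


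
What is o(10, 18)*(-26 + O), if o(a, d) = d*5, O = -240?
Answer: -23940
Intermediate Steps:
o(a, d) = 5*d
o(10, 18)*(-26 + O) = (5*18)*(-26 - 240) = 90*(-266) = -23940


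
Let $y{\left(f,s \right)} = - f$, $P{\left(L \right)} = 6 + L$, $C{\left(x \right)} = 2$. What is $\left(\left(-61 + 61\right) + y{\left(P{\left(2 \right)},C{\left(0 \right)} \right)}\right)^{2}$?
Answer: $64$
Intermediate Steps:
$\left(\left(-61 + 61\right) + y{\left(P{\left(2 \right)},C{\left(0 \right)} \right)}\right)^{2} = \left(\left(-61 + 61\right) - \left(6 + 2\right)\right)^{2} = \left(0 - 8\right)^{2} = \left(-8\right)^{2} = 64$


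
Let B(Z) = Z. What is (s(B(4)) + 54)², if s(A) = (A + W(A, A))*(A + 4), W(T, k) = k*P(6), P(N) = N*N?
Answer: 1532644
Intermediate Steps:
P(N) = N²
W(T, k) = 36*k (W(T, k) = k*6² = k*36 = 36*k)
s(A) = 37*A*(4 + A) (s(A) = (A + 36*A)*(A + 4) = (37*A)*(4 + A) = 37*A*(4 + A))
(s(B(4)) + 54)² = (37*4*(4 + 4) + 54)² = (37*4*8 + 54)² = (1184 + 54)² = 1238² = 1532644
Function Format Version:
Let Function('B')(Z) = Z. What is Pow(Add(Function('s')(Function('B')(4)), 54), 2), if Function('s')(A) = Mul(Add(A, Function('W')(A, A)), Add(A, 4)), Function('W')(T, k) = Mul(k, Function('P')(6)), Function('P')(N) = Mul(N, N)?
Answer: 1532644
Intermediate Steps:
Function('P')(N) = Pow(N, 2)
Function('W')(T, k) = Mul(36, k) (Function('W')(T, k) = Mul(k, Pow(6, 2)) = Mul(k, 36) = Mul(36, k))
Function('s')(A) = Mul(37, A, Add(4, A)) (Function('s')(A) = Mul(Add(A, Mul(36, A)), Add(A, 4)) = Mul(Mul(37, A), Add(4, A)) = Mul(37, A, Add(4, A)))
Pow(Add(Function('s')(Function('B')(4)), 54), 2) = Pow(Add(Mul(37, 4, Add(4, 4)), 54), 2) = Pow(Add(Mul(37, 4, 8), 54), 2) = Pow(Add(1184, 54), 2) = Pow(1238, 2) = 1532644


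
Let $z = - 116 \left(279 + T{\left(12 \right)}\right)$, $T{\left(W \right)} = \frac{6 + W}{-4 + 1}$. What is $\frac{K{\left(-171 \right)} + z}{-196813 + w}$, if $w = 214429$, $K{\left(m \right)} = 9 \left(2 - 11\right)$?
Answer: $- \frac{10583}{5872} \approx -1.8023$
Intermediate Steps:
$K{\left(m \right)} = -81$ ($K{\left(m \right)} = 9 \left(-9\right) = -81$)
$T{\left(W \right)} = -2 - \frac{W}{3}$ ($T{\left(W \right)} = \frac{6 + W}{-3} = \left(6 + W\right) \left(- \frac{1}{3}\right) = -2 - \frac{W}{3}$)
$z = -31668$ ($z = - 116 \left(279 - 6\right) = \left(-116\right) 273 = -31668$)
$\frac{K{\left(-171 \right)} + z}{-196813 + w} = \frac{-81 - 31668}{-196813 + 214429} = - \frac{31749}{17616} = \left(-31749\right) \frac{1}{17616} = - \frac{10583}{5872}$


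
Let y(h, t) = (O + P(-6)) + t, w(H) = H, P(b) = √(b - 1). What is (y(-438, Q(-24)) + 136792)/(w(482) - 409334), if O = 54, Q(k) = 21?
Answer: -136867/408852 - I*√7/408852 ≈ -0.33476 - 6.4712e-6*I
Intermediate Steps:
P(b) = √(-1 + b)
y(h, t) = 54 + t + I*√7 (y(h, t) = (54 + √(-1 - 6)) + t = (54 + √(-7)) + t = (54 + I*√7) + t = 54 + t + I*√7)
(y(-438, Q(-24)) + 136792)/(w(482) - 409334) = ((54 + 21 + I*√7) + 136792)/(482 - 409334) = ((75 + I*√7) + 136792)/(-408852) = (136867 + I*√7)*(-1/408852) = -136867/408852 - I*√7/408852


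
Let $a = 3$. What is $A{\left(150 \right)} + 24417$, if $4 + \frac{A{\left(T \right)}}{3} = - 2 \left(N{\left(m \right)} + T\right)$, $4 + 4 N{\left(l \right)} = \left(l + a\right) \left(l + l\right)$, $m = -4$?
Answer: $23499$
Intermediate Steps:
$N{\left(l \right)} = -1 + \frac{l \left(3 + l\right)}{2}$ ($N{\left(l \right)} = -1 + \frac{\left(l + 3\right) \left(l + l\right)}{4} = -1 + \frac{\left(3 + l\right) 2 l}{4} = -1 + \frac{2 l \left(3 + l\right)}{4} = -1 + \frac{l \left(3 + l\right)}{2}$)
$A{\left(T \right)} = -18 - 6 T$ ($A{\left(T \right)} = -12 + 3 \left(- 2 \left(\left(-1 + \frac{\left(-4\right)^{2}}{2} + \frac{3}{2} \left(-4\right)\right) + T\right)\right) = -12 + 3 \left(- 2 \left(\left(-1 + \frac{1}{2} \cdot 16 - 6\right) + T\right)\right) = -12 + 3 \left(- 2 \left(\left(-1 + 8 - 6\right) + T\right)\right) = -12 + 3 \left(- 2 \left(1 + T\right)\right) = -12 + 3 \left(-2 - 2 T\right) = -12 - \left(6 + 6 T\right) = -18 - 6 T$)
$A{\left(150 \right)} + 24417 = \left(-18 - 900\right) + 24417 = -918 + 24417 = 23499$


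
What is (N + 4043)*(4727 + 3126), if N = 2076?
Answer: 48052507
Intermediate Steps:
(N + 4043)*(4727 + 3126) = (2076 + 4043)*(4727 + 3126) = 6119*7853 = 48052507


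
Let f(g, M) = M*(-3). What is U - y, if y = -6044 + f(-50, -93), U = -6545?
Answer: -780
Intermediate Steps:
f(g, M) = -3*M
y = -5765 (y = -6044 - 3*(-93) = -6044 + 279 = -5765)
U - y = -6545 - 1*(-5765) = -6545 + 5765 = -780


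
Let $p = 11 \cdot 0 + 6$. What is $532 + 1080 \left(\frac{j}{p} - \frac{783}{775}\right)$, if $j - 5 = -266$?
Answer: $- \frac{7368568}{155} \approx -47539.0$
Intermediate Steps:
$j = -261$ ($j = 5 - 266 = -261$)
$p = 6$ ($p = 0 + 6 = 6$)
$532 + 1080 \left(\frac{j}{p} - \frac{783}{775}\right) = 532 + 1080 \left(- \frac{261}{6} - \frac{783}{775}\right) = 532 + 1080 \left(\left(-261\right) \frac{1}{6} - \frac{783}{775}\right) = 532 + 1080 \left(- \frac{87}{2} - \frac{783}{775}\right) = 532 + 1080 \left(- \frac{68991}{1550}\right) = 532 - \frac{7451028}{155} = - \frac{7368568}{155}$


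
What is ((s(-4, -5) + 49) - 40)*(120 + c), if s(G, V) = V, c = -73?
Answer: 188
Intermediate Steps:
((s(-4, -5) + 49) - 40)*(120 + c) = ((-5 + 49) - 40)*(120 - 73) = (44 - 40)*47 = 4*47 = 188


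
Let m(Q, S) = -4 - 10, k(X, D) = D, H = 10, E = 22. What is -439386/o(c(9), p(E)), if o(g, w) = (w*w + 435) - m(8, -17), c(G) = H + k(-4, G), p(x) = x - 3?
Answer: -73231/135 ≈ -542.45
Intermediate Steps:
p(x) = -3 + x
m(Q, S) = -14
c(G) = 10 + G
o(g, w) = 449 + w**2 (o(g, w) = (w*w + 435) - 1*(-14) = (w**2 + 435) + 14 = (435 + w**2) + 14 = 449 + w**2)
-439386/o(c(9), p(E)) = -439386/(449 + (-3 + 22)**2) = -439386/(449 + 19**2) = -439386/(449 + 361) = -439386/810 = -439386*1/810 = -73231/135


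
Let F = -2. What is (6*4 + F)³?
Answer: 10648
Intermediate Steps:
(6*4 + F)³ = (6*4 - 2)³ = (24 - 2)³ = 22³ = 10648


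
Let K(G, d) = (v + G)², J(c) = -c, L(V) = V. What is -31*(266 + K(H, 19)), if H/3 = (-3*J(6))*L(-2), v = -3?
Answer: -390197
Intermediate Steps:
H = -108 (H = 3*(-(-3)*6*(-2)) = 3*(-3*(-6)*(-2)) = 3*(18*(-2)) = 3*(-36) = -108)
K(G, d) = (-3 + G)²
-31*(266 + K(H, 19)) = -31*(266 + (-3 - 108)²) = -31*(266 + (-111)²) = -31*(266 + 12321) = -31*12587 = -390197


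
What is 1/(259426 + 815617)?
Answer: 1/1075043 ≈ 9.3020e-7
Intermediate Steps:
1/(259426 + 815617) = 1/1075043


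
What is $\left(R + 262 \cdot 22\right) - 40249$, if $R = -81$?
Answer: $-34566$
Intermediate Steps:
$\left(R + 262 \cdot 22\right) - 40249 = \left(-81 + 262 \cdot 22\right) - 40249 = \left(-81 + 5764\right) - 40249 = 5683 - 40249 = -34566$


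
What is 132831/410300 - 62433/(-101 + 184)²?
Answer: -24701187141/2826556700 ≈ -8.7390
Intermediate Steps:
132831/410300 - 62433/(-101 + 184)² = 132831*(1/410300) - 62433/(83²) = 132831/410300 - 62433/6889 = -24701187141/2826556700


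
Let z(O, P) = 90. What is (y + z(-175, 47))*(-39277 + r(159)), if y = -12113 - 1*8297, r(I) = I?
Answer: 794877760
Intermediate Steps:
y = -20410 (y = -12113 - 8297 = -20410)
(y + z(-175, 47))*(-39277 + r(159)) = (-20410 + 90)*(-39277 + 159) = -20320*(-39118) = 794877760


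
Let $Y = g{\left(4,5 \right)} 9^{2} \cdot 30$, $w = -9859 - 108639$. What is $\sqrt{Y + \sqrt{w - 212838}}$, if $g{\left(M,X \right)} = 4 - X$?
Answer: $\sqrt{-2430 + 2 i \sqrt{82834}} \approx 5.7985 + 49.635 i$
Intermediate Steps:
$w = -118498$
$Y = -2430$ ($Y = \left(4 - 5\right) 9^{2} \cdot 30 = \left(4 - 5\right) 81 \cdot 30 = \left(-1\right) 81 \cdot 30 = \left(-81\right) 30 = -2430$)
$\sqrt{Y + \sqrt{w - 212838}} = \sqrt{-2430 + \sqrt{-118498 - 212838}} = \sqrt{-2430 + \sqrt{-331336}} = \sqrt{-2430 + 2 i \sqrt{82834}}$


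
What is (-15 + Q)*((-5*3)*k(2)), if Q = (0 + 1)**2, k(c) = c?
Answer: 420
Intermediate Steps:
Q = 1 (Q = 1**2 = 1)
(-15 + Q)*((-5*3)*k(2)) = (-15 + 1)*(-5*3*2) = -(-210)*2 = -14*(-30) = 420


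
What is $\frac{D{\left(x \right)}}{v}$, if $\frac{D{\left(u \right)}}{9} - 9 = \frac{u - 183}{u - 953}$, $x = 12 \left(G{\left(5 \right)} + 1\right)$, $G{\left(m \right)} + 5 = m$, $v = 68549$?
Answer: $\frac{77760}{64504609} \approx 0.0012055$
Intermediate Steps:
$G{\left(m \right)} = -5 + m$
$x = 12$ ($x = 12 \left(\left(-5 + 5\right) + 1\right) = 12 \left(0 + 1\right) = 12 \cdot 1 = 12$)
$D{\left(u \right)} = 81 + \frac{9 \left(-183 + u\right)}{-953 + u}$ ($D{\left(u \right)} = 81 + 9 \frac{u - 183}{u - 953} = 81 + 9 \frac{-183 + u}{-953 + u} = 81 + \frac{9 \left(-183 + u\right)}{-953 + u}$)
$\frac{D{\left(x \right)}}{v} = \frac{90 \frac{1}{-953 + 12} \left(-876 + 12\right)}{68549} = 90 \frac{1}{-941} \left(-864\right) \frac{1}{68549} = 90 \left(- \frac{1}{941}\right) \left(-864\right) \frac{1}{68549} = \frac{77760}{941} \cdot \frac{1}{68549} = \frac{77760}{64504609}$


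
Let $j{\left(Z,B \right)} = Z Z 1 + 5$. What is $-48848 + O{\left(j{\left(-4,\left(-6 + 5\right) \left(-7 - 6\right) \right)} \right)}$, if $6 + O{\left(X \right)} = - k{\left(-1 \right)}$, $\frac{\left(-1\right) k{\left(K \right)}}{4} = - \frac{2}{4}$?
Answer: $-48856$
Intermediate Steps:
$k{\left(K \right)} = 2$ ($k{\left(K \right)} = - 4 \left(- \frac{2}{4}\right) = - 4 \left(\left(-2\right) \frac{1}{4}\right) = \left(-4\right) \left(- \frac{1}{2}\right) = 2$)
$j{\left(Z,B \right)} = 5 + Z^{2}$ ($j{\left(Z,B \right)} = Z^{2} \cdot 1 + 5 = Z^{2} + 5 = 5 + Z^{2}$)
$O{\left(X \right)} = -8$ ($O{\left(X \right)} = -6 - 2 = -8$)
$-48848 + O{\left(j{\left(-4,\left(-6 + 5\right) \left(-7 - 6\right) \right)} \right)} = -48848 - 8 = -48856$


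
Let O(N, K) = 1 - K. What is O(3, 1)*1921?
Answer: 0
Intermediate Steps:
O(3, 1)*1921 = (1 - 1*1)*1921 = (1 - 1)*1921 = 0*1921 = 0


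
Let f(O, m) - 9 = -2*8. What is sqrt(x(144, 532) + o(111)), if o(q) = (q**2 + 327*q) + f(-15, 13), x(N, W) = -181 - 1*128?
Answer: sqrt(48302) ≈ 219.78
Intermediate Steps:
f(O, m) = -7 (f(O, m) = 9 - 2*8 = 9 - 16 = -7)
x(N, W) = -309 (x(N, W) = -181 - 128 = -309)
o(q) = -7 + q**2 + 327*q (o(q) = (q**2 + 327*q) - 7 = -7 + q**2 + 327*q)
sqrt(x(144, 532) + o(111)) = sqrt(-309 + (-7 + 111**2 + 327*111)) = sqrt(-309 + (-7 + 12321 + 36297)) = sqrt(-309 + 48611) = sqrt(48302)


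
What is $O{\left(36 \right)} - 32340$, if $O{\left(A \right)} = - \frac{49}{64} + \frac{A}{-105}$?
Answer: $- \frac{72444083}{2240} \approx -32341.0$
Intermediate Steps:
$O{\left(A \right)} = - \frac{49}{64} - \frac{A}{105}$ ($O{\left(A \right)} = \left(-49\right) \frac{1}{64} + A \left(- \frac{1}{105}\right) = - \frac{49}{64} - \frac{A}{105}$)
$O{\left(36 \right)} - 32340 = \left(- \frac{49}{64} - \frac{12}{35}\right) - 32340 = - \frac{2483}{2240} - 32340 = - \frac{72444083}{2240}$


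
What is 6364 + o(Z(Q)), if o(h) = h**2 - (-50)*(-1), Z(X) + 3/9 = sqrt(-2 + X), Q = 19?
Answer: 56980/9 - 2*sqrt(17)/3 ≈ 6328.4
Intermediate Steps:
Z(X) = -1/3 + sqrt(-2 + X)
o(h) = -50 + h**2 (o(h) = h**2 - 1*50 = h**2 - 50 = -50 + h**2)
6364 + o(Z(Q)) = 6364 + (-50 + (-1/3 + sqrt(-2 + 19))**2) = 6364 + (-50 + (-1/3 + sqrt(17))**2) = 6314 + (-1/3 + sqrt(17))**2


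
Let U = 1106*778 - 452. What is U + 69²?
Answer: 864777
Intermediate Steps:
U = 860016 (U = 860468 - 452 = 860016)
U + 69² = 860016 + 69² = 860016 + 4761 = 864777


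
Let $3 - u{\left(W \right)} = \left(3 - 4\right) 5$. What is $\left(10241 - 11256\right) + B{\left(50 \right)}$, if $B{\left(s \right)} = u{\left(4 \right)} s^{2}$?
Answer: $18985$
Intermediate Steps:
$u{\left(W \right)} = 8$ ($u{\left(W \right)} = 3 - \left(3 - 4\right) 5 = 3 - \left(-1\right) 5 = 3 - -5 = 3 + 5 = 8$)
$B{\left(s \right)} = 8 s^{2}$
$\left(10241 - 11256\right) + B{\left(50 \right)} = \left(10241 - 11256\right) + 8 \cdot 50^{2} = \left(10241 - 11256\right) + 8 \cdot 2500 = -1015 + 20000 = 18985$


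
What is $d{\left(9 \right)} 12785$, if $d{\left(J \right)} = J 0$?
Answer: $0$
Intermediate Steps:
$d{\left(J \right)} = 0$
$d{\left(9 \right)} 12785 = 0 \cdot 12785 = 0$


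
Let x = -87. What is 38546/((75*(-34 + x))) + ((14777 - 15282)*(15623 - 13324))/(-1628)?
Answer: 952116067/1343100 ≈ 708.89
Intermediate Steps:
38546/((75*(-34 + x))) + ((14777 - 15282)*(15623 - 13324))/(-1628) = 38546/((75*(-34 - 87))) + ((14777 - 15282)*(15623 - 13324))/(-1628) = 38546/((75*(-121))) - 505*2299*(-1/1628) = 38546/(-9075) - 1160995*(-1/1628) = 38546*(-1/9075) + 105545/148 = -38546/9075 + 105545/148 = 952116067/1343100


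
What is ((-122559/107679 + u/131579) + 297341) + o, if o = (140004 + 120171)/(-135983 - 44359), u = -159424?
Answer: 84415311179054854837/283904298035358 ≈ 2.9734e+5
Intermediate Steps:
o = -86725/60114 (o = 260175/(-180342) = 260175*(-1/180342) = -86725/60114 ≈ -1.4427)
((-122559/107679 + u/131579) + 297341) + o = ((-122559/107679 - 159424/131579) + 297341) - 86725/60114 = ((-122559*1/107679 - 159424*1/131579) + 297341) - 86725/60114 = ((-40853/35893 - 159424/131579) + 297341) - 86725/60114 = (-11097602519/4722765047 + 297341) - 86725/60114 = 1404260584237508/4722765047 - 86725/60114 = 84415311179054854837/283904298035358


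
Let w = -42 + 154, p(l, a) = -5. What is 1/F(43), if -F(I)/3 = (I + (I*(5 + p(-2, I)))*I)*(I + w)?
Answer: -1/19995 ≈ -5.0012e-5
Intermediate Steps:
w = 112
F(I) = -3*I*(112 + I) (F(I) = -3*(I + (I*(5 - 5))*I)*(I + 112) = -3*(I + (I*0)*I)*(112 + I) = -3*(I + 0*I)*(112 + I) = -3*(I + 0)*(112 + I) = -3*I*(112 + I))
1/F(43) = 1/(-3*43*(112 + 43)) = 1/(-3*43*155) = 1/(-19995) = -1/19995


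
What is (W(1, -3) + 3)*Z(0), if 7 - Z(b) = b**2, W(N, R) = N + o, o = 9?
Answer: 91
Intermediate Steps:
W(N, R) = 9 + N (W(N, R) = N + 9 = 9 + N)
Z(b) = 7 - b**2
(W(1, -3) + 3)*Z(0) = ((9 + 1) + 3)*(7 - 1*0**2) = (10 + 3)*(7 - 1*0) = 13*(7 + 0) = 13*7 = 91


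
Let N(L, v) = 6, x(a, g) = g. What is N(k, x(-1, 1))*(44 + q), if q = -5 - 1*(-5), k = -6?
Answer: 264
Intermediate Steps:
q = 0 (q = -5 + 5 = 0)
N(k, x(-1, 1))*(44 + q) = 6*(44 + 0) = 6*44 = 264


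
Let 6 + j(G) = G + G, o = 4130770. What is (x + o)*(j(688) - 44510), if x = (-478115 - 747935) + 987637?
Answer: -167916280980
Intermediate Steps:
x = -238413 (x = -1226050 + 987637 = -238413)
j(G) = -6 + 2*G (j(G) = -6 + (G + G) = -6 + 2*G)
(x + o)*(j(688) - 44510) = (-238413 + 4130770)*((-6 + 2*688) - 44510) = 3892357*((-6 + 1376) - 44510) = 3892357*(1370 - 44510) = 3892357*(-43140) = -167916280980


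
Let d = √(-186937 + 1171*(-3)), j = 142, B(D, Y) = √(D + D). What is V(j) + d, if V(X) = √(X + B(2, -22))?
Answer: 12 + 5*I*√7618 ≈ 12.0 + 436.41*I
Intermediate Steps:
B(D, Y) = √2*√D (B(D, Y) = √(2*D) = √2*√D)
d = 5*I*√7618 (d = √(-186937 - 3513) = √(-190450) = 5*I*√7618 ≈ 436.41*I)
V(X) = √(2 + X) (V(X) = √(X + √2*√2) = √(X + 2) = √(2 + X))
V(j) + d = √(2 + 142) + 5*I*√7618 = √144 + 5*I*√7618 = 12 + 5*I*√7618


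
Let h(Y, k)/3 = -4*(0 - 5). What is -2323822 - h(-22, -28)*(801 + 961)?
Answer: -2429542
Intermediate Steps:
h(Y, k) = 60 (h(Y, k) = 3*(-4*(0 - 5)) = 3*(-4*(-5)) = 3*20 = 60)
-2323822 - h(-22, -28)*(801 + 961) = -2323822 - 60*(801 + 961) = -2323822 - 60*1762 = -2323822 - 1*105720 = -2323822 - 105720 = -2429542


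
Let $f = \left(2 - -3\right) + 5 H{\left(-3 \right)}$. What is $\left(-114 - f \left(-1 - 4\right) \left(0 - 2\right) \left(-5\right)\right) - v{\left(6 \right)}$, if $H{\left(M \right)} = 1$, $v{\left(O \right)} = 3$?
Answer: $383$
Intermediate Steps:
$f = 10$ ($f = \left(2 - -3\right) + 5 \cdot 1 = \left(2 + 3\right) + 5 = 5 + 5 = 10$)
$\left(-114 - f \left(-1 - 4\right) \left(0 - 2\right) \left(-5\right)\right) - v{\left(6 \right)} = \left(-114 - 10 \left(-1 - 4\right) \left(0 - 2\right) \left(-5\right)\right) - 3 = \left(-114 - 10 \left(\left(-5\right) \left(-2\right)\right) \left(-5\right)\right) - 3 = \left(-114 - 10 \cdot 10 \left(-5\right)\right) - 3 = \left(-114 - 100 \left(-5\right)\right) - 3 = \left(-114 - -500\right) - 3 = \left(-114 + 500\right) - 3 = 386 - 3 = 383$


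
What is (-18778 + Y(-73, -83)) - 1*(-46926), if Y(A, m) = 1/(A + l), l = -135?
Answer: 5854783/208 ≈ 28148.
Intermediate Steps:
Y(A, m) = 1/(-135 + A) (Y(A, m) = 1/(A - 135) = 1/(-135 + A))
(-18778 + Y(-73, -83)) - 1*(-46926) = (-18778 + 1/(-135 - 73)) - 1*(-46926) = (-18778 + 1/(-208)) + 46926 = (-18778 - 1/208) + 46926 = -3905825/208 + 46926 = 5854783/208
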